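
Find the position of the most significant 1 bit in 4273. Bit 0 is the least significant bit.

12

4273 = 1000010110001
The topmost 1 is at position 12 (since 2^12 = 4096 ≤ 4273 < 8192).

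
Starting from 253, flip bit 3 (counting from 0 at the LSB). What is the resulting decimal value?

x = 00000011111101
bit 3 is currently 1; toggle it via x ^ (1 << 3) = x ^ 8
→ 00000011110101 = 245

245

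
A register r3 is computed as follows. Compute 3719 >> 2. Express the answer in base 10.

929

3719 = 111010000111
shift right by 2 → 001110100001 = 929
(equivalently, floor(3719 / 4))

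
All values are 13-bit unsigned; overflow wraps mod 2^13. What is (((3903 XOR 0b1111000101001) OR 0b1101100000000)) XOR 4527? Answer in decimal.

3903 = 0111100111111
0b1111000101001 = 1111000101001
→ XOR → 1000100010110 = 4374
0b1101100000000 = 1101100000000
→ OR → 1101100010110 = 6934
4527 = 1000110101111
→ XOR → 0101010111001 = 2745

2745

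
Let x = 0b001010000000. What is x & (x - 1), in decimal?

x = 1010000000 = 640
x - 1 = 1001111111
AND   = 1000000000 = 512
(x & (x - 1) clears the lowest set bit of x.)

512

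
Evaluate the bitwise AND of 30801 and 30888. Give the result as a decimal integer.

30720

30801 = 111100001010001
30888 = 111100010101000
AND → 111100000000000 = 30720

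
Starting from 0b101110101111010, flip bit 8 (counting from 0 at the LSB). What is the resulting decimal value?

23674

x = 101110101111010
bit 8 is currently 1; toggle it via x ^ (1 << 8) = x ^ 256
→ 101110001111010 = 23674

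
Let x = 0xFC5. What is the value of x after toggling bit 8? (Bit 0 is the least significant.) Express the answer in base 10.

x = 0111111000101
bit 8 is currently 1; toggle it via x ^ (1 << 8) = x ^ 256
→ 0111011000101 = 3781

3781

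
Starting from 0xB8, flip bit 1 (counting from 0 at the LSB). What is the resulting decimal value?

186

x = 010111000
bit 1 is currently 0; toggle it via x ^ (1 << 1) = x ^ 2
→ 010111010 = 186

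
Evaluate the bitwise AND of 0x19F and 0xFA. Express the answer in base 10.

154

0x19F = 110011111
0xFA = 011111010
AND → 010011010 = 154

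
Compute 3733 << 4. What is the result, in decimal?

3733 = 0000111010010101
shift left by 4 → 1110100101010000 = 59728
(equivalently, 3733 × 2^4 = 3733 × 16)

59728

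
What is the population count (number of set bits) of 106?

4

106 = 1101010
Count the 1s: 1 + 1 + 1 + 1 = 4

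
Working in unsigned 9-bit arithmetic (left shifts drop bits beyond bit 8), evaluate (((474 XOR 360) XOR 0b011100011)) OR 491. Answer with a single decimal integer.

507

474 = 111011010
360 = 101101000
→ XOR → 010110010 = 178
0b011100011 = 011100011
→ XOR → 001010001 = 81
491 = 111101011
→ OR → 111111011 = 507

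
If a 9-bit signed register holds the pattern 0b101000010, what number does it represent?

pattern = 101000010 (MSB is 1 ⇒ negative)
Invert: 010111101, add 1 → 010111110 = 190, so the value is -190.
(Equivalently: 322 - 2^9 = 322 - 512 = -190.)

-190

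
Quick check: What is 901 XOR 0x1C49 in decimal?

8140

901 = 0001110000101
0x1C49 = 1110001001001
XOR → 1111111001100 = 8140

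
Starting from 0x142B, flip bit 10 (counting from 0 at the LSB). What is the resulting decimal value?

4139

x = 1010000101011
bit 10 is currently 1; toggle it via x ^ (1 << 10) = x ^ 1024
→ 1000000101011 = 4139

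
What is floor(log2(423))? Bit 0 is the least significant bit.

8

423 = 110100111
The topmost 1 is at position 8 (since 2^8 = 256 ≤ 423 < 512).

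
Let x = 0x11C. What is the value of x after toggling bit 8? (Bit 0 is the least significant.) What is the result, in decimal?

x = 0100011100
bit 8 is currently 1; toggle it via x ^ (1 << 8) = x ^ 256
→ 0000011100 = 28

28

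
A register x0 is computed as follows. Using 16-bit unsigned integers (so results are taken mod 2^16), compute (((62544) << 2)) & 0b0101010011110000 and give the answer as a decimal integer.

20544

62544 = 1111010001010000
→ << 2 (mod 2^16) → 1101000101000000 = 53568
0b0101010011110000 = 0101010011110000
→ & → 0101000001000000 = 20544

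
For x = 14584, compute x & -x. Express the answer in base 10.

x = 11100011111000 = 14584
-x (two's complement) = …00011100001000
AND   = 00000000001000 = 8
(x & -x isolates the lowest set bit of x.)

8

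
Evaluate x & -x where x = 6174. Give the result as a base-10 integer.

2

x = 1100000011110 = 6174
-x (two's complement) = …0011111100010
AND   = 0000000000010 = 2
(x & -x isolates the lowest set bit of x.)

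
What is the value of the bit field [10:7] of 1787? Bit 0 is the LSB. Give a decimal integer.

v = 11011111011
Shift right by 7: 1101
Mask low 4 bits: 1101 = 13

13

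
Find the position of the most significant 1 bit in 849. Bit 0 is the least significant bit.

9

849 = 1101010001
The topmost 1 is at position 9 (since 2^9 = 512 ≤ 849 < 1024).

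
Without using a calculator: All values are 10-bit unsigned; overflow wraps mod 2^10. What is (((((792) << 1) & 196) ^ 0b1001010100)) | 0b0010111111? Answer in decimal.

792 = 1100011000
→ << 1 (mod 2^10) → 1000110000 = 560
196 = 0011000100
→ & → 0000000000 = 0
0b1001010100 = 1001010100
→ ^ → 1001010100 = 596
0b0010111111 = 0010111111
→ | → 1011111111 = 767

767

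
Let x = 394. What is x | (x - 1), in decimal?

x = 110001010 = 394
x - 1 = 110001001
OR    = 110001011 = 395
(x | (x - 1) sets all bits below the lowest set bit.)

395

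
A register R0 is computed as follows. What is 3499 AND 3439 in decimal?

3371

3499 = 110110101011
3439 = 110101101111
AND → 110100101011 = 3371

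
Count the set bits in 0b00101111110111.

10

n = 101111110111
Count the 1s: 1 + 1 + 1 + 1 + 1 + 1 + 1 + 1 + 1 + 1 = 10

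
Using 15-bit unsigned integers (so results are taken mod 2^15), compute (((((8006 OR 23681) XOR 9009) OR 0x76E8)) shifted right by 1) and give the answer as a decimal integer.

8006 = 001111101000110
23681 = 101110010000001
→ OR → 101111111000111 = 24519
9009 = 010001100110001
→ XOR → 111110011110110 = 31990
0x76E8 = 111011011101000
→ OR → 111111011111110 = 32510
→ shifted right by 1 → 011111101111111 = 16255

16255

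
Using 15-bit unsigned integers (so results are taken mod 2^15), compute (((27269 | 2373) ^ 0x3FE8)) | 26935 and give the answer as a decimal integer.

32063

27269 = 110101010000101
2373 = 000100101000101
→ | → 110101111000101 = 27589
0x3FE8 = 011111111101000
→ ^ → 101010000101101 = 21549
26935 = 110100100110111
→ | → 111110100111111 = 32063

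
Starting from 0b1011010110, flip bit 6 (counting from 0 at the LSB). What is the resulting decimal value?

662

x = 1011010110
bit 6 is currently 1; toggle it via x ^ (1 << 6) = x ^ 64
→ 1010010110 = 662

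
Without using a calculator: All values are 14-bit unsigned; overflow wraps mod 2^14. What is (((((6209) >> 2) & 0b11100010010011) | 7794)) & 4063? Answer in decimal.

6209 = 01100001000001
→ >> 2 → 00011000010000 = 1552
0b11100010010011 = 11100010010011
→ & → 00000000010000 = 16
7794 = 01111001110010
→ | → 01111001110010 = 7794
4063 = 00111111011111
→ & → 00111001010010 = 3666

3666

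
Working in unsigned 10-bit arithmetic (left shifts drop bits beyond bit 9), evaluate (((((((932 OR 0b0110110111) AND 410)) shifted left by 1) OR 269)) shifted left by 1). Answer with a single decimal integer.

932 = 1110100100
0b0110110111 = 0110110111
→ OR → 1110110111 = 951
410 = 0110011010
→ AND → 0110010010 = 402
→ shifted left by 1 (mod 2^10) → 1100100100 = 804
269 = 0100001101
→ OR → 1100101101 = 813
→ shifted left by 1 (mod 2^10) → 1001011010 = 602

602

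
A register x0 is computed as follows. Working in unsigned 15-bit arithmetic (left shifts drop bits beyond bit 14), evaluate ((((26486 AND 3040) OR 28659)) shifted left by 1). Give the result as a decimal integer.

24550

26486 = 110011101110110
3040 = 000101111100000
→ AND → 000001101100000 = 864
28659 = 110111111110011
→ OR → 110111111110011 = 28659
→ shifted left by 1 (mod 2^15) → 101111111100110 = 24550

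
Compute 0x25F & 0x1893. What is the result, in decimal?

19

0x25F = 0001001011111
0x1893 = 1100010010011
AND → 0000000010011 = 19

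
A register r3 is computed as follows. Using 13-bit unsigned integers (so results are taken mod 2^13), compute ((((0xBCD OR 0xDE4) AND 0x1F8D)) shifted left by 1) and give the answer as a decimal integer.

0xBCD = 0101111001101
0xDE4 = 0110111100100
→ OR → 0111111101101 = 4077
0x1F8D = 1111110001101
→ AND → 0111110001101 = 3981
→ shifted left by 1 (mod 2^13) → 1111100011010 = 7962

7962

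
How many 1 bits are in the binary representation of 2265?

6

2265 = 100011011001
Count the 1s: 1 + 1 + 1 + 1 + 1 + 1 = 6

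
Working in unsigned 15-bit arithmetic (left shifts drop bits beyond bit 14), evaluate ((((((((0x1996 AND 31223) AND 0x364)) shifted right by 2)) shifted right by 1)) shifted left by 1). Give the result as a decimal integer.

0x1996 = 001100110010110
31223 = 111100111110111
→ AND → 001100110010110 = 6550
0x364 = 000001101100100
→ AND → 000000100000100 = 260
→ shifted right by 2 → 000000001000001 = 65
→ shifted right by 1 → 000000000100000 = 32
→ shifted left by 1 (mod 2^15) → 000000001000000 = 64

64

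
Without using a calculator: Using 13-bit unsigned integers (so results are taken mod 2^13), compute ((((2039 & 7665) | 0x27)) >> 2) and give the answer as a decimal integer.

381

2039 = 0011111110111
7665 = 1110111110001
→ & → 0010111110001 = 1521
0x27 = 0000000100111
→ | → 0010111110111 = 1527
→ >> 2 → 0000101111101 = 381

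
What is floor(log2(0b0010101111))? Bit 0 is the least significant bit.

7

0b0010101111 = 10101111
The topmost 1 is at position 7 (since 2^7 = 128 ≤ 175 < 256).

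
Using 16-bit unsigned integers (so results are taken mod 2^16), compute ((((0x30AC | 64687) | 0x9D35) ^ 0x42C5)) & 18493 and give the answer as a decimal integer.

0x30AC = 0011000010101100
64687 = 1111110010101111
→ | → 1111110010101111 = 64687
0x9D35 = 1001110100110101
→ | → 1111110110111111 = 64959
0x42C5 = 0100001011000101
→ ^ → 1011111101111010 = 49018
18493 = 0100100000111101
→ & → 0000100000111000 = 2104

2104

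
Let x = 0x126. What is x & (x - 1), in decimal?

x = 100100110 = 294
x - 1 = 100100101
AND   = 100100100 = 292
(x & (x - 1) clears the lowest set bit of x.)

292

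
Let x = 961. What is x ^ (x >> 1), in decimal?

x = 1111000001 = 961
x>>1 = 0111100000
XOR  = 1000100001 = 545
(x ^ (x >> 1) gives the standard binary-reflected Gray code of x.)

545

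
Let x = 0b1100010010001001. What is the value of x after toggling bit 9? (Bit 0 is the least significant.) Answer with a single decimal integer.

x = 1100010010001001
bit 9 is currently 0; toggle it via x ^ (1 << 9) = x ^ 512
→ 1100011010001001 = 50825

50825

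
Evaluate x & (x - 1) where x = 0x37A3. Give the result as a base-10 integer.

x = 11011110100011 = 14243
x - 1 = 11011110100010
AND   = 11011110100010 = 14242
(x & (x - 1) clears the lowest set bit of x.)

14242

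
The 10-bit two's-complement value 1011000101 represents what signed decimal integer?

pattern = 1011000101 (MSB is 1 ⇒ negative)
Invert: 0100111010, add 1 → 0100111011 = 315, so the value is -315.
(Equivalently: 709 - 2^10 = 709 - 1024 = -315.)

-315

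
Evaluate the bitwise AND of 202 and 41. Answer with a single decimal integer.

202 = 11001010
41 = 00101001
AND → 00001000 = 8

8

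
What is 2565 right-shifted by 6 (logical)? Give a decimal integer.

40

2565 = 101000000101
shift right by 6 → 000000101000 = 40
(equivalently, floor(2565 / 64))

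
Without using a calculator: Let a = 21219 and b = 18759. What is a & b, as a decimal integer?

21219 = 101001011100011
18759 = 100100101000111
AND → 100000001000011 = 16451

16451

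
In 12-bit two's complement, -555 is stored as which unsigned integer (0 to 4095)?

3541

555 in 12 bits: 001000101011
Invert: 110111010100
Add 1:  110111010101 = 3541
(Check: 2^12 - 555 = 4096 - 555 = 3541.)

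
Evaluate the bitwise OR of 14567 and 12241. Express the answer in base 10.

14567 = 11100011100111
12241 = 10111111010001
 OR → 11111111110111 = 16375

16375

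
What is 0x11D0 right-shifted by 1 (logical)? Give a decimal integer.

2280

0x11D0 = 1000111010000
shift right by 1 → 0100011101000 = 2280
(equivalently, floor(4560 / 2))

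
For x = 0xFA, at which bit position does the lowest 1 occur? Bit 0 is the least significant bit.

0xFA = 11111010
Trailing zeros: 1, so the lowest set bit is bit 1 (value 2).

1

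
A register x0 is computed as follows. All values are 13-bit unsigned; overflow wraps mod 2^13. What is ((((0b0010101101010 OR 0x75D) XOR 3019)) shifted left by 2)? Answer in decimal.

4816

0b0010101101010 = 0010101101010
0x75D = 0011101011101
→ OR → 0011101111111 = 1919
3019 = 0101111001011
→ XOR → 0110010110100 = 3252
→ shifted left by 2 (mod 2^13) → 1001011010000 = 4816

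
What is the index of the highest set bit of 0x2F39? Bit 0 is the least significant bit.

0x2F39 = 10111100111001
The topmost 1 is at position 13 (since 2^13 = 8192 ≤ 12089 < 16384).

13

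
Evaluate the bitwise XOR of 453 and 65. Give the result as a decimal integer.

453 = 111000101
65 = 001000001
XOR → 110000100 = 388

388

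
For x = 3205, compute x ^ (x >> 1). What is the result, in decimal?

2759

x = 110010000101 = 3205
x>>1 = 011001000010
XOR  = 101011000111 = 2759
(x ^ (x >> 1) gives the standard binary-reflected Gray code of x.)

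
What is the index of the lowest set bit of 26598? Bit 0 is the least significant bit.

1

26598 = 110011111100110
Trailing zeros: 1, so the lowest set bit is bit 1 (value 2).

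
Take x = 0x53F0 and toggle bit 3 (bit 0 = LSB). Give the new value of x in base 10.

21496

x = 101001111110000
bit 3 is currently 0; toggle it via x ^ (1 << 3) = x ^ 8
→ 101001111111000 = 21496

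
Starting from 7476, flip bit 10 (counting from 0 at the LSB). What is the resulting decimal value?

x = 01110100110100
bit 10 is currently 1; toggle it via x ^ (1 << 10) = x ^ 1024
→ 01100100110100 = 6452

6452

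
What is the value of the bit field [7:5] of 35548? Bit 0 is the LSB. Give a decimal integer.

6

v = 1000101011011100
Shift right by 5: 10001010110
Mask low 3 bits: 110 = 6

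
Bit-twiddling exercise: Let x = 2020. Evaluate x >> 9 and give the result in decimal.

3

2020 = 11111100100
shift right by 9 → 00000000011 = 3
(equivalently, floor(2020 / 512))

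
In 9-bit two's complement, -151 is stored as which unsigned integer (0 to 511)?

151 in 9 bits: 010010111
Invert: 101101000
Add 1:  101101001 = 361
(Check: 2^9 - 151 = 512 - 151 = 361.)

361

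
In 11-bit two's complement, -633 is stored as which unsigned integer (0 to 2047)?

633 in 11 bits: 01001111001
Invert: 10110000110
Add 1:  10110000111 = 1415
(Check: 2^11 - 633 = 2048 - 633 = 1415.)

1415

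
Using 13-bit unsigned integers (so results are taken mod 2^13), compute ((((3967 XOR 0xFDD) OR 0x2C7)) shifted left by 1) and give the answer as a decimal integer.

1486

3967 = 0111101111111
0xFDD = 0111111011101
→ XOR → 0000010100010 = 162
0x2C7 = 0001011000111
→ OR → 0001011100111 = 743
→ shifted left by 1 (mod 2^13) → 0010111001110 = 1486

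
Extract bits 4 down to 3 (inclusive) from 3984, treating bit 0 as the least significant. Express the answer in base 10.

2

v = 111110010000
Shift right by 3: 111110010
Mask low 2 bits: 10 = 2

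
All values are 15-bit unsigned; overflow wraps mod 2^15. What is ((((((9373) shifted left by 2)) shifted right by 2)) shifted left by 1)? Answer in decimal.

2362

9373 = 010010010011101
→ shifted left by 2 (mod 2^15) → 001001001110100 = 4724
→ shifted right by 2 → 000010010011101 = 1181
→ shifted left by 1 (mod 2^15) → 000100100111010 = 2362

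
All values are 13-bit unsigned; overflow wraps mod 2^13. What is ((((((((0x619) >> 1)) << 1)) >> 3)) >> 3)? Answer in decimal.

24

0x619 = 0011000011001
→ >> 1 → 0001100001100 = 780
→ << 1 (mod 2^13) → 0011000011000 = 1560
→ >> 3 → 0000011000011 = 195
→ >> 3 → 0000000011000 = 24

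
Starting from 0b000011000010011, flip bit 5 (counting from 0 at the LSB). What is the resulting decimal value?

1587

x = 000011000010011
bit 5 is currently 0; toggle it via x ^ (1 << 5) = x ^ 32
→ 000011000110011 = 1587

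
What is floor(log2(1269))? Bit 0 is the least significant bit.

1269 = 10011110101
The topmost 1 is at position 10 (since 2^10 = 1024 ≤ 1269 < 2048).

10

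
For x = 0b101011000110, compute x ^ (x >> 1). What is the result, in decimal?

4005

x = 101011000110 = 2758
x>>1 = 010101100011
XOR  = 111110100101 = 4005
(x ^ (x >> 1) gives the standard binary-reflected Gray code of x.)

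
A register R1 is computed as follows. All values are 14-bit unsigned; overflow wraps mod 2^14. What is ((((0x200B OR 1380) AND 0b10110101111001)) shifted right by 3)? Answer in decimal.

1197

0x200B = 10000000001011
1380 = 00010101100100
→ OR → 10010101101111 = 9583
0b10110101111001 = 10110101111001
→ AND → 10010101101001 = 9577
→ shifted right by 3 → 00010010101101 = 1197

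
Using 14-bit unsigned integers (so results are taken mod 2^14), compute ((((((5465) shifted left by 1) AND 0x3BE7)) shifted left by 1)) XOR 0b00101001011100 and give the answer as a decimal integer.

7960

5465 = 01010101011001
→ shifted left by 1 (mod 2^14) → 10101010110010 = 10930
0x3BE7 = 11101111100111
→ AND → 10101010100010 = 10914
→ shifted left by 1 (mod 2^14) → 01010101000100 = 5444
0b00101001011100 = 00101001011100
→ XOR → 01111100011000 = 7960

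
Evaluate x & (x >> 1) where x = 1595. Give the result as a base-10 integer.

x = 11000111011 = 1595
x>>1 = 01100011101
AND  = 01000011001 = 537
(x & (x >> 1) has a 1 wherever x has two consecutive 1 bits.)

537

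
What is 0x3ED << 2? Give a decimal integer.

4020

0x3ED = 001111101101
shift left by 2 → 111110110100 = 4020
(equivalently, 1005 × 2^2 = 1005 × 4)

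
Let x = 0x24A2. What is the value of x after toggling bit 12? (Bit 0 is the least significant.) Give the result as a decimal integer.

13474

x = 10010010100010
bit 12 is currently 0; toggle it via x ^ (1 << 12) = x ^ 4096
→ 11010010100010 = 13474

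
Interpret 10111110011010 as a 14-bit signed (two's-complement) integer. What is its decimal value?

-4198

pattern = 10111110011010 (MSB is 1 ⇒ negative)
Invert: 01000001100101, add 1 → 01000001100110 = 4198, so the value is -4198.
(Equivalently: 12186 - 2^14 = 12186 - 16384 = -4198.)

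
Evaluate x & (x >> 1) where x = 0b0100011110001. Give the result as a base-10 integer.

x = 100011110001 = 2289
x>>1 = 010001111000
AND  = 000001110000 = 112
(x & (x >> 1) has a 1 wherever x has two consecutive 1 bits.)

112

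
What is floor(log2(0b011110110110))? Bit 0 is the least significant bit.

0b011110110110 = 11110110110
The topmost 1 is at position 10 (since 2^10 = 1024 ≤ 1974 < 2048).

10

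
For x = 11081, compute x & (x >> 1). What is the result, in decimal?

x = 10101101001001 = 11081
x>>1 = 01010110100100
AND  = 00000100000000 = 256
(x & (x >> 1) has a 1 wherever x has two consecutive 1 bits.)

256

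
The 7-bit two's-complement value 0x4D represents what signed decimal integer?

pattern = 1001101 (MSB is 1 ⇒ negative)
Invert: 0110010, add 1 → 0110011 = 51, so the value is -51.
(Equivalently: 77 - 2^7 = 77 - 128 = -51.)

-51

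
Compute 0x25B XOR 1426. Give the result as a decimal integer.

1993

0x25B = 01001011011
1426 = 10110010010
XOR → 11111001001 = 1993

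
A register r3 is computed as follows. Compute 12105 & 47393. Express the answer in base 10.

12105 = 0010111101001001
47393 = 1011100100100001
AND → 0010100100000001 = 10497

10497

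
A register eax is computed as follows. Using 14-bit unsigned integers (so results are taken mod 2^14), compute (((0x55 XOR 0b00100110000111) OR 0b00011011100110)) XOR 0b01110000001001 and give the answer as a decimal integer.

5119

0x55 = 00000001010101
0b00100110000111 = 00100110000111
→ XOR → 00100111010010 = 2514
0b00011011100110 = 00011011100110
→ OR → 00111111110110 = 4086
0b01110000001001 = 01110000001001
→ XOR → 01001111111111 = 5119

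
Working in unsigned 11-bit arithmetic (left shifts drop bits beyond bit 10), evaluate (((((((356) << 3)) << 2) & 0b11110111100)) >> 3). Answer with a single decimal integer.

356 = 00101100100
→ << 3 (mod 2^11) → 01100100000 = 800
→ << 2 (mod 2^11) → 10010000000 = 1152
0b11110111100 = 11110111100
→ & → 10010000000 = 1152
→ >> 3 → 00010010000 = 144

144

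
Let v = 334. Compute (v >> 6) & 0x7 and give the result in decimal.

5

v = 101001110
Shift right by 6: 101
Mask low 3 bits: 101 = 5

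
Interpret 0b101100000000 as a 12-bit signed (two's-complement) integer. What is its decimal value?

-1280

pattern = 101100000000 (MSB is 1 ⇒ negative)
Invert: 010011111111, add 1 → 010100000000 = 1280, so the value is -1280.
(Equivalently: 2816 - 2^12 = 2816 - 4096 = -1280.)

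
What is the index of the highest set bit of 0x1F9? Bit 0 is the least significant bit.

8

0x1F9 = 111111001
The topmost 1 is at position 8 (since 2^8 = 256 ≤ 505 < 512).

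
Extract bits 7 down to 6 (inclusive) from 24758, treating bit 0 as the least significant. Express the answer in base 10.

v = 110000010110110
Shift right by 6: 110000010
Mask low 2 bits: 10 = 2

2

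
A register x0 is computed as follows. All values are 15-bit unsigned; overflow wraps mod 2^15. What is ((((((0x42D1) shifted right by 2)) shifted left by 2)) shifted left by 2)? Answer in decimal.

2880

0x42D1 = 100001011010001
→ shifted right by 2 → 001000010110100 = 4276
→ shifted left by 2 (mod 2^15) → 100001011010000 = 17104
→ shifted left by 2 (mod 2^15) → 000101101000000 = 2880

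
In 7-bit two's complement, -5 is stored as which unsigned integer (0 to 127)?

5 in 7 bits: 0000101
Invert: 1111010
Add 1:  1111011 = 123
(Check: 2^7 - 5 = 128 - 5 = 123.)

123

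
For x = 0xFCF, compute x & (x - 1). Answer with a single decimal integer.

4046

x = 111111001111 = 4047
x - 1 = 111111001110
AND   = 111111001110 = 4046
(x & (x - 1) clears the lowest set bit of x.)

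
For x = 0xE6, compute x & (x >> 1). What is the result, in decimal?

x = 11100110 = 230
x>>1 = 01110011
AND  = 01100010 = 98
(x & (x >> 1) has a 1 wherever x has two consecutive 1 bits.)

98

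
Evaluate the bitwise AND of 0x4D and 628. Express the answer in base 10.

0x4D = 0001001101
628 = 1001110100
AND → 0001000100 = 68

68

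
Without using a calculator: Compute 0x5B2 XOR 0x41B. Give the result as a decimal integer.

0x5B2 = 10110110010
0x41B = 10000011011
XOR → 00110101001 = 425

425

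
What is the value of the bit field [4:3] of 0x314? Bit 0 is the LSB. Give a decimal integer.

v = 001100010100
Shift right by 3: 001100010
Mask low 2 bits: 10 = 2

2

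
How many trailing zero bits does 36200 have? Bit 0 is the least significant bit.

3

36200 = 1000110101101000
Trailing zeros: 3, so the lowest set bit is bit 3 (value 8).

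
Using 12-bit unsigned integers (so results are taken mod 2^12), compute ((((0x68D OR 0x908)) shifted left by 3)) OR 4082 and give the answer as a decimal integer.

4090

0x68D = 011010001101
0x908 = 100100001000
→ OR → 111110001101 = 3981
→ shifted left by 3 (mod 2^12) → 110001101000 = 3176
4082 = 111111110010
→ OR → 111111111010 = 4090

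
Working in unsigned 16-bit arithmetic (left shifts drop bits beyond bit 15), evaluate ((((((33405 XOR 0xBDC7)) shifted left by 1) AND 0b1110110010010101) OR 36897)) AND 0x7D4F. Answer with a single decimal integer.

31749

33405 = 1000001001111101
0xBDC7 = 1011110111000111
→ XOR → 0011111110111010 = 16314
→ shifted left by 1 (mod 2^16) → 0111111101110100 = 32628
0b1110110010010101 = 1110110010010101
→ AND → 0110110000010100 = 27668
36897 = 1001000000100001
→ OR → 1111110000110101 = 64565
0x7D4F = 0111110101001111
→ AND → 0111110000000101 = 31749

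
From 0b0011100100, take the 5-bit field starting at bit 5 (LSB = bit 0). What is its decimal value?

v = 0011100100
Shift right by 5: 00111
Mask low 5 bits: 00111 = 7

7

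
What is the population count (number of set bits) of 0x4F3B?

10

0x4F3B = 100111100111011
Count the 1s: 1 + 1 + 1 + 1 + 1 + 1 + 1 + 1 + 1 + 1 = 10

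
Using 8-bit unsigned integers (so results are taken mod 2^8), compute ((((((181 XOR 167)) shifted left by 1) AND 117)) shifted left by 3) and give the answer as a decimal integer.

32

181 = 10110101
167 = 10100111
→ XOR → 00010010 = 18
→ shifted left by 1 (mod 2^8) → 00100100 = 36
117 = 01110101
→ AND → 00100100 = 36
→ shifted left by 3 (mod 2^8) → 00100000 = 32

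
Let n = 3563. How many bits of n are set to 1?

3563 = 110111101011
Count the 1s: 1 + 1 + 1 + 1 + 1 + 1 + 1 + 1 + 1 = 9

9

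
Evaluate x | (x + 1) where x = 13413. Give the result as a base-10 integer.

13415

x = 11010001100101 = 13413
x + 1 = 11010001100110
OR    = 11010001100111 = 13415
(x | (x + 1) sets the lowest cleared bit.)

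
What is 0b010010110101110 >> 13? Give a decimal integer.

x = 10010110101110
shift right by 13 → 00000000000001 = 1
(equivalently, floor(9646 / 8192))

1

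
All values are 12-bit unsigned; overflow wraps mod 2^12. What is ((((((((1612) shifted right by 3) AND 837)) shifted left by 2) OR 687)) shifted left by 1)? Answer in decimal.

1612 = 011001001100
→ shifted right by 3 → 000011001001 = 201
837 = 001101000101
→ AND → 000001000001 = 65
→ shifted left by 2 (mod 2^12) → 000100000100 = 260
687 = 001010101111
→ OR → 001110101111 = 943
→ shifted left by 1 (mod 2^12) → 011101011110 = 1886

1886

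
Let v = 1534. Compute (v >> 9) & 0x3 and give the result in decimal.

2

v = 010111111110
Shift right by 9: 010
Mask low 2 bits: 10 = 2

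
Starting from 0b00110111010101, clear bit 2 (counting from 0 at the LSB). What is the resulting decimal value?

x = 00110111010101
bit 2 is currently 1; clear it via x & ~(1 << 2) = x & ~4
→ 00110111010001 = 3537

3537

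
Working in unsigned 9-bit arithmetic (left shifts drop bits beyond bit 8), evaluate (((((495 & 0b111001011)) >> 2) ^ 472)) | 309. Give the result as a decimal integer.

495 = 111101111
0b111001011 = 111001011
→ & → 111001011 = 459
→ >> 2 → 001110010 = 114
472 = 111011000
→ ^ → 110101010 = 426
309 = 100110101
→ | → 110111111 = 447

447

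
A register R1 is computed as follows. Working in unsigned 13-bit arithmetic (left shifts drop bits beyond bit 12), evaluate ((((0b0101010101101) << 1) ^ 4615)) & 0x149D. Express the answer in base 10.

1053

0b0101010101101 = 0101010101101
→ << 1 (mod 2^13) → 1010101011010 = 5466
4615 = 1001000000111
→ ^ → 0011101011101 = 1885
0x149D = 1010010011101
→ & → 0010000011101 = 1053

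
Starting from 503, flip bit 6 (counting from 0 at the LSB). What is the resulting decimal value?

439

x = 00111110111
bit 6 is currently 1; toggle it via x ^ (1 << 6) = x ^ 64
→ 00110110111 = 439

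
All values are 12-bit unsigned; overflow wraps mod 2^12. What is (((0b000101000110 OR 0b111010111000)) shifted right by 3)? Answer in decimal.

511

0b000101000110 = 000101000110
0b111010111000 = 111010111000
→ OR → 111111111110 = 4094
→ shifted right by 3 → 000111111111 = 511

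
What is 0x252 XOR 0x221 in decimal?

0x252 = 1001010010
0x221 = 1000100001
XOR → 0001110011 = 115

115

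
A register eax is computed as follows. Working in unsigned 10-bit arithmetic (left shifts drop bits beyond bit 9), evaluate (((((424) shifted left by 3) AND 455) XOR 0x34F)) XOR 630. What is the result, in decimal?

424 = 0110101000
→ shifted left by 3 (mod 2^10) → 0101000000 = 320
455 = 0111000111
→ AND → 0101000000 = 320
0x34F = 1101001111
→ XOR → 1000001111 = 527
630 = 1001110110
→ XOR → 0001111001 = 121

121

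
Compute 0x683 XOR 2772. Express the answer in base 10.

3159

0x683 = 011010000011
2772 = 101011010100
XOR → 110001010111 = 3159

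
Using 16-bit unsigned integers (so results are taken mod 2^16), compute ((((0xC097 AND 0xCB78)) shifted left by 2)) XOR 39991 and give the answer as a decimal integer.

40055

0xC097 = 1100000010010111
0xCB78 = 1100101101111000
→ AND → 1100000000010000 = 49168
→ shifted left by 2 (mod 2^16) → 0000000001000000 = 64
39991 = 1001110000110111
→ XOR → 1001110001110111 = 40055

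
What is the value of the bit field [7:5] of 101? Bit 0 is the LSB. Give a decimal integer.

3

v = 01100101
Shift right by 5: 011
Mask low 3 bits: 011 = 3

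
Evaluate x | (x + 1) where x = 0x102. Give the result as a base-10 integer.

259

x = 100000010 = 258
x + 1 = 100000011
OR    = 100000011 = 259
(x | (x + 1) sets the lowest cleared bit.)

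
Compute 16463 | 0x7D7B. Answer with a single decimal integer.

16463 = 100000001001111
0x7D7B = 111110101111011
 OR → 111110101111111 = 32127

32127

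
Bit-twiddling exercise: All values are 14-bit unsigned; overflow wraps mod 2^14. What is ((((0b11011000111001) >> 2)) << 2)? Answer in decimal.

13880

0b11011000111001 = 11011000111001
→ >> 2 → 00110110001110 = 3470
→ << 2 (mod 2^14) → 11011000111000 = 13880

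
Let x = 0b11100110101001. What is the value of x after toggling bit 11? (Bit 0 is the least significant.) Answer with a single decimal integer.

12713

x = 11100110101001
bit 11 is currently 1; toggle it via x ^ (1 << 11) = x ^ 2048
→ 11000110101001 = 12713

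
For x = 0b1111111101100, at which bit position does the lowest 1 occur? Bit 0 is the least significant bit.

0b1111111101100 = 1111111101100
Trailing zeros: 2, so the lowest set bit is bit 2 (value 4).

2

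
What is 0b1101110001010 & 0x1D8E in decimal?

6538

a = 1101110001010
0x1D8E = 1110110001110
AND → 1100110001010 = 6538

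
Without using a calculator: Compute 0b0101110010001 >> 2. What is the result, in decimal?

740

x = 101110010001
shift right by 2 → 001011100100 = 740
(equivalently, floor(2961 / 4))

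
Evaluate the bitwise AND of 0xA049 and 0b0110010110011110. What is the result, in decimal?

8200

0xA049 = 1010000001001001
b = 0110010110011110
AND → 0010000000001000 = 8200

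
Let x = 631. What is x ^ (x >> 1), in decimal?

844

x = 1001110111 = 631
x>>1 = 0100111011
XOR  = 1101001100 = 844
(x ^ (x >> 1) gives the standard binary-reflected Gray code of x.)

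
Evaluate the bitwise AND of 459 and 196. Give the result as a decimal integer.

192

459 = 111001011
196 = 011000100
AND → 011000000 = 192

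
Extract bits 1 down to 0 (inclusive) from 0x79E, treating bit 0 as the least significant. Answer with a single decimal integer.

2

v = 0011110011110
Shift right by 0: 0011110011110
Mask low 2 bits: 10 = 2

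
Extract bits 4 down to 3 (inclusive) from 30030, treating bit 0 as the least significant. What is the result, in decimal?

1

v = 111010101001110
Shift right by 3: 111010101001
Mask low 2 bits: 01 = 1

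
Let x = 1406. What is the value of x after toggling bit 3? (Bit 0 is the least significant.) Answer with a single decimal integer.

1398

x = 10101111110
bit 3 is currently 1; toggle it via x ^ (1 << 3) = x ^ 8
→ 10101110110 = 1398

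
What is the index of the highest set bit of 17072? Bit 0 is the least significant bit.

17072 = 100001010110000
The topmost 1 is at position 14 (since 2^14 = 16384 ≤ 17072 < 32768).

14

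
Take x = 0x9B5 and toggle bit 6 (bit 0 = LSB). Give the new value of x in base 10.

x = 100110110101
bit 6 is currently 0; toggle it via x ^ (1 << 6) = x ^ 64
→ 100111110101 = 2549

2549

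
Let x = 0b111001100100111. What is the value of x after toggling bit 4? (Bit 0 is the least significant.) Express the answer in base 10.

x = 111001100100111
bit 4 is currently 0; toggle it via x ^ (1 << 4) = x ^ 16
→ 111001100110111 = 29495

29495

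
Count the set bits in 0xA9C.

6

0xA9C = 101010011100
Count the 1s: 1 + 1 + 1 + 1 + 1 + 1 = 6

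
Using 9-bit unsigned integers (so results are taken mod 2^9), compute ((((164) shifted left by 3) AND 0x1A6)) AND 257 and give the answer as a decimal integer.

256

164 = 010100100
→ shifted left by 3 (mod 2^9) → 100100000 = 288
0x1A6 = 110100110
→ AND → 100100000 = 288
257 = 100000001
→ AND → 100000000 = 256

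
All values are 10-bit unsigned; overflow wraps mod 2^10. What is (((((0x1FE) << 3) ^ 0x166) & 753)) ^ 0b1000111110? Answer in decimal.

0x1FE = 0111111110
→ << 3 (mod 2^10) → 1111110000 = 1008
0x166 = 0101100110
→ ^ → 1010010110 = 662
753 = 1011110001
→ & → 1010010000 = 656
0b1000111110 = 1000111110
→ ^ → 0010101110 = 174

174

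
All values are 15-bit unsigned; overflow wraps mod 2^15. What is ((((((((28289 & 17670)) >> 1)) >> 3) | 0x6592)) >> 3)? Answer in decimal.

3258

28289 = 110111010000001
17670 = 100010100000110
→ & → 100010000000000 = 17408
→ >> 1 → 010001000000000 = 8704
→ >> 3 → 000010001000000 = 1088
0x6592 = 110010110010010
→ | → 110010111010010 = 26066
→ >> 3 → 000110010111010 = 3258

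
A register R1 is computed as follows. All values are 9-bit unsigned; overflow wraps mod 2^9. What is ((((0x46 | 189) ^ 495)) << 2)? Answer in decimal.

0x46 = 001000110
189 = 010111101
→ | → 011111111 = 255
495 = 111101111
→ ^ → 100010000 = 272
→ << 2 (mod 2^9) → 001000000 = 64

64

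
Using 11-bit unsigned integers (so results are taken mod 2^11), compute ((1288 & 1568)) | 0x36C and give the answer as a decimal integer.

1900

1288 = 10100001000
1568 = 11000100000
→ & → 10000000000 = 1024
0x36C = 01101101100
→ | → 11101101100 = 1900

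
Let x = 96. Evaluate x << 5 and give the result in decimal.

96 = 000001100000
shift left by 5 → 110000000000 = 3072
(equivalently, 96 × 2^5 = 96 × 32)

3072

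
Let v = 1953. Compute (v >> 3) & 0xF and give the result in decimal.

4

v = 11110100001
Shift right by 3: 11110100
Mask low 4 bits: 0100 = 4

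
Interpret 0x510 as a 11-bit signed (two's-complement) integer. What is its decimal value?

-752

pattern = 10100010000 (MSB is 1 ⇒ negative)
Invert: 01011101111, add 1 → 01011110000 = 752, so the value is -752.
(Equivalently: 1296 - 2^11 = 1296 - 2048 = -752.)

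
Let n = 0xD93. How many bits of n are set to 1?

7

0xD93 = 110110010011
Count the 1s: 1 + 1 + 1 + 1 + 1 + 1 + 1 = 7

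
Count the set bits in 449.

4

449 = 111000001
Count the 1s: 1 + 1 + 1 + 1 = 4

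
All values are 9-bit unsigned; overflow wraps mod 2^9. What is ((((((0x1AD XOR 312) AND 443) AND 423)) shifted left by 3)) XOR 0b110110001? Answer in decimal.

441

0x1AD = 110101101
312 = 100111000
→ XOR → 010010101 = 149
443 = 110111011
→ AND → 010010001 = 145
423 = 110100111
→ AND → 010000001 = 129
→ shifted left by 3 (mod 2^9) → 000001000 = 8
0b110110001 = 110110001
→ XOR → 110111001 = 441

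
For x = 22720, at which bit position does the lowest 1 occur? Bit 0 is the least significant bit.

6

22720 = 101100011000000
Trailing zeros: 6, so the lowest set bit is bit 6 (value 64).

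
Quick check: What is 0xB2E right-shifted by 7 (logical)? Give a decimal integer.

22

0xB2E = 101100101110
shift right by 7 → 000000010110 = 22
(equivalently, floor(2862 / 128))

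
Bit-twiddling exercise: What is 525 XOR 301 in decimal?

800

525 = 1000001101
301 = 0100101101
XOR → 1100100000 = 800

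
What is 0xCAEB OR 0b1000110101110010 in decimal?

0xCAEB = 1100101011101011
b = 1000110101110010
 OR → 1100111111111011 = 53243

53243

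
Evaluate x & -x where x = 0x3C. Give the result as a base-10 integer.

x = 111100 = 60
-x (two's complement) = …000100
AND   = 000100 = 4
(x & -x isolates the lowest set bit of x.)

4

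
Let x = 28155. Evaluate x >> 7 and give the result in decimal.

28155 = 110110111111011
shift right by 7 → 000000011011011 = 219
(equivalently, floor(28155 / 128))

219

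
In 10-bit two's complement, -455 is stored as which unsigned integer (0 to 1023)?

569

455 in 10 bits: 0111000111
Invert: 1000111000
Add 1:  1000111001 = 569
(Check: 2^10 - 455 = 1024 - 455 = 569.)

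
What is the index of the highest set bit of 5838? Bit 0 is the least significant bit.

12

5838 = 1011011001110
The topmost 1 is at position 12 (since 2^12 = 4096 ≤ 5838 < 8192).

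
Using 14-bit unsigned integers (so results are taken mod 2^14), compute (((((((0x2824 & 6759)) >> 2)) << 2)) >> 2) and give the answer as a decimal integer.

0x2824 = 10100000100100
6759 = 01101001100111
→ & → 00100000100100 = 2084
→ >> 2 → 00001000001001 = 521
→ << 2 (mod 2^14) → 00100000100100 = 2084
→ >> 2 → 00001000001001 = 521

521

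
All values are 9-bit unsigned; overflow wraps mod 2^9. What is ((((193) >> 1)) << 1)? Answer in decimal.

193 = 011000001
→ >> 1 → 001100000 = 96
→ << 1 (mod 2^9) → 011000000 = 192

192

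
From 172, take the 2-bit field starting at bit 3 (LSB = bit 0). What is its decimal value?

1

v = 0010101100
Shift right by 3: 0010101
Mask low 2 bits: 01 = 1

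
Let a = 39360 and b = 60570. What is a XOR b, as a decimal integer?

39360 = 1001100111000000
60570 = 1110110010011010
XOR → 0111010101011010 = 30042

30042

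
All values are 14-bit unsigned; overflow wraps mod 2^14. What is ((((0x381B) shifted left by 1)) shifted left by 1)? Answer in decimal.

8300

0x381B = 11100000011011
→ shifted left by 1 (mod 2^14) → 11000000110110 = 12342
→ shifted left by 1 (mod 2^14) → 10000001101100 = 8300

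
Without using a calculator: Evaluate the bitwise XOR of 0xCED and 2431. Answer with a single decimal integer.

1426

0xCED = 110011101101
2431 = 100101111111
XOR → 010110010010 = 1426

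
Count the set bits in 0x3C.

4

0x3C = 111100
Count the 1s: 1 + 1 + 1 + 1 = 4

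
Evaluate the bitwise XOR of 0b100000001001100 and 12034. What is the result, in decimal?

28494

a = 100000001001100
12034 = 010111100000010
XOR → 110111101001110 = 28494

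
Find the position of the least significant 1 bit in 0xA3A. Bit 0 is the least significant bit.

1

0xA3A = 101000111010
Trailing zeros: 1, so the lowest set bit is bit 1 (value 2).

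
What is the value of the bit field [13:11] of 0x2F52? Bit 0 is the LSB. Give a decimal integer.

v = 010111101010010
Shift right by 11: 0101
Mask low 3 bits: 101 = 5

5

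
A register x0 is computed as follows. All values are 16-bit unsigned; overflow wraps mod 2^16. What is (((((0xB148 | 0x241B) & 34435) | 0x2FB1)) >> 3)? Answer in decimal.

0xB148 = 1011000101001000
0x241B = 0010010000011011
→ | → 1011010101011011 = 46427
34435 = 1000011010000011
→ & → 1000010000000011 = 33795
0x2FB1 = 0010111110110001
→ | → 1010111110110011 = 44979
→ >> 3 → 0001010111110110 = 5622

5622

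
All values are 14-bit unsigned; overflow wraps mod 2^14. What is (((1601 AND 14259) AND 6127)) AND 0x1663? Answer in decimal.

1601 = 00011001000001
14259 = 11011110110011
→ AND → 00011000000001 = 1537
6127 = 01011111101111
→ AND → 00011000000001 = 1537
0x1663 = 01011001100011
→ AND → 00011000000001 = 1537

1537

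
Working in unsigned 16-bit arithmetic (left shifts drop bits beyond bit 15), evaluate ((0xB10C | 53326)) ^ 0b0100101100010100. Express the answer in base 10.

47706

0xB10C = 1011000100001100
53326 = 1101000001001110
→ | → 1111000101001110 = 61774
0b0100101100010100 = 0100101100010100
→ ^ → 1011101001011010 = 47706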